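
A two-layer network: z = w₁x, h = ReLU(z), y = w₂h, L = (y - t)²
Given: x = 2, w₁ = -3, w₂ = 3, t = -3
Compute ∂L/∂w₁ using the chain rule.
∂L/∂w₁ = 0

Forward pass:
z = w₁x = -3×2 = -6
h = ReLU(-6) = 0
y = w₂h = 3×0 = 0

Backward pass:
∂L/∂y = 2(y - t) = 2(0 - -3) = 6
∂y/∂h = w₂ = 3
∂h/∂z = 0 (ReLU derivative)
∂z/∂w₁ = x = 2

∂L/∂w₁ = 6 × 3 × 0 × 2 = 0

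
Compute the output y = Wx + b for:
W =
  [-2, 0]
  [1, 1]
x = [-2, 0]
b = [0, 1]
y = [4, -1]

Wx = [-2×-2 + 0×0, 1×-2 + 1×0]
   = [4, -2]
y = Wx + b = [4 + 0, -2 + 1] = [4, -1]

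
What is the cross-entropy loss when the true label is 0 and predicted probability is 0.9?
L = 2.303

L = -0·log(0.9) - 1·log(0.1) = -log(0.1) = 2.303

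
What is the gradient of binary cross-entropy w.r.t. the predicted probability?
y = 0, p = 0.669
∂L/∂p = 3.021

∂L/∂p = -y/p + (1-y)/(1-p) = 0 + 1/0.331 = 3.021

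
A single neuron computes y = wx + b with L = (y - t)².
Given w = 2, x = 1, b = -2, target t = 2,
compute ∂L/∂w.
∂L/∂w = -4

y = wx + b = (2)(1) + -2 = 0
∂L/∂y = 2(y - t) = 2(0 - 2) = -4
∂y/∂w = x = 1
∂L/∂w = ∂L/∂y · ∂y/∂w = -4 × 1 = -4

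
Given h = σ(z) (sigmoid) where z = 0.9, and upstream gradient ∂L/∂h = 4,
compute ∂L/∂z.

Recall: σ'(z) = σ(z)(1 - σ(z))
∂L/∂z = 0.822

σ(0.9) = 0.7109
σ'(0.9) = σ(0.9)(1 - σ(0.9)) = 0.7109 × 0.2891 = 0.2055
∂L/∂z = ∂L/∂h · σ'(z) = 4 × 0.2055 = 0.822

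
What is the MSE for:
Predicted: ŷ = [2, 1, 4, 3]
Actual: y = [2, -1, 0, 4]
MSE = 5.25

MSE = (1/4)((2-2)² + (1--1)² + (4-0)² + (3-4)²) = (1/4)(0 + 4 + 16 + 1) = 5.25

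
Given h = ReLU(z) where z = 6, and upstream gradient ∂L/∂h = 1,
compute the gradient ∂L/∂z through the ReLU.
∂L/∂z = 1

h = ReLU(6) = 6
Since z > 0: ∂h/∂z = 1
∂L/∂z = ∂L/∂h · ∂h/∂z = 1 × 1 = 1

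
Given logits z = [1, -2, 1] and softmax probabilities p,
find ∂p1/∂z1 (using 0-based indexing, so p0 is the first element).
∂p1/∂z1 = 0.0237

p = softmax(z) = [0.4879, 0.02429, 0.4879]
p1 = 0.02429

∂p1/∂z1 = p1(1 - p1) = 0.02429 × (1 - 0.02429) = 0.0237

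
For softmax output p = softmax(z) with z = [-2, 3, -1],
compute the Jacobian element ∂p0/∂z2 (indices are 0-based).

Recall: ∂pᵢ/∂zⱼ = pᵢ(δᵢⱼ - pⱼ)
∂p0/∂z2 = -0.0001175

p = softmax(z) = [0.006573, 0.9756, 0.01787]
p0 = 0.006573, p2 = 0.01787

∂p0/∂z2 = -p0 × p2 = -0.006573 × 0.01787 = -0.0001175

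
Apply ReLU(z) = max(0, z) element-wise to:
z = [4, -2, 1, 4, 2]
h = [4, 0, 1, 4, 2]

ReLU applied element-wise: max(0,4)=4, max(0,-2)=0, max(0,1)=1, max(0,4)=4, max(0,2)=2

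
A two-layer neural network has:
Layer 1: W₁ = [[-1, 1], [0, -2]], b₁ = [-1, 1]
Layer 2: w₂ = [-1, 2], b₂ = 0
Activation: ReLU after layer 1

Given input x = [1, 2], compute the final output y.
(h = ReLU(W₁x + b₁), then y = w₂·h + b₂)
y = 0

Layer 1 pre-activation: z₁ = [0, -3]
After ReLU: h = [0, 0]
Layer 2 output: y = -1×0 + 2×0 + 0 = 0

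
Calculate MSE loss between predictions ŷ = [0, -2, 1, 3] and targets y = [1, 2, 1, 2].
MSE = 4.5

MSE = (1/4)((0-1)² + (-2-2)² + (1-1)² + (3-2)²) = (1/4)(1 + 16 + 0 + 1) = 4.5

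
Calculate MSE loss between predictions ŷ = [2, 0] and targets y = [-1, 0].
MSE = 4.5

MSE = (1/2)((2--1)² + (0-0)²) = (1/2)(9 + 0) = 4.5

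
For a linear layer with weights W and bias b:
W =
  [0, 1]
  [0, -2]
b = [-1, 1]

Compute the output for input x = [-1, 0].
y = [-1, 1]

Wx = [0×-1 + 1×0, 0×-1 + -2×0]
   = [0, 0]
y = Wx + b = [0 + -1, 0 + 1] = [-1, 1]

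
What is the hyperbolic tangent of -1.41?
-0.8875

tanh(-1.41) = (e^(-1.41) - e^(1.41))/(e^(-1.41) + e^(1.41)) = -0.8875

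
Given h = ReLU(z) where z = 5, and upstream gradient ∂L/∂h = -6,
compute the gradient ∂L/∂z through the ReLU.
∂L/∂z = -6

h = ReLU(5) = 5
Since z > 0: ∂h/∂z = 1
∂L/∂z = ∂L/∂h · ∂h/∂z = -6 × 1 = -6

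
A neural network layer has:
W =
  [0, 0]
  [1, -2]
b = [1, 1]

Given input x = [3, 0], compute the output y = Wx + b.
y = [1, 4]

Wx = [0×3 + 0×0, 1×3 + -2×0]
   = [0, 3]
y = Wx + b = [0 + 1, 3 + 1] = [1, 4]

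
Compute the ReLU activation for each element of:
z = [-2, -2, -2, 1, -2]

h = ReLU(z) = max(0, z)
h = [0, 0, 0, 1, 0]

ReLU applied element-wise: max(0,-2)=0, max(0,-2)=0, max(0,-2)=0, max(0,1)=1, max(0,-2)=0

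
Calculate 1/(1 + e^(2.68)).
0.06416

sigmoid(-2.68) = 1/(1 + e^(2.68)) = 1/(1 + 14.59) = 0.06416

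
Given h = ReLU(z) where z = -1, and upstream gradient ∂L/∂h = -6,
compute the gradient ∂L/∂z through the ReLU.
∂L/∂z = 0

h = ReLU(-1) = 0
Since z < 0: ∂h/∂z = 0
∂L/∂z = ∂L/∂h · ∂h/∂z = -6 × 0 = 0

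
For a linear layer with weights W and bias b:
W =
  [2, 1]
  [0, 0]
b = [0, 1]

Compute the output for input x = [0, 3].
y = [3, 1]

Wx = [2×0 + 1×3, 0×0 + 0×3]
   = [3, 0]
y = Wx + b = [3 + 0, 0 + 1] = [3, 1]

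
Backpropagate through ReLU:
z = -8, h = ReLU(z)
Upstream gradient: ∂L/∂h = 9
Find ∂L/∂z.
∂L/∂z = 0

h = ReLU(-8) = 0
Since z < 0: ∂h/∂z = 0
∂L/∂z = ∂L/∂h · ∂h/∂z = 9 × 0 = 0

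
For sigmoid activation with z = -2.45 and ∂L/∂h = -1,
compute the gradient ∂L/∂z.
∂L/∂z = -0.07313

σ(-2.45) = 0.07944
σ'(-2.45) = σ(-2.45)(1 - σ(-2.45)) = 0.07944 × 0.9206 = 0.07313
∂L/∂z = ∂L/∂h · σ'(z) = -1 × 0.07313 = -0.07313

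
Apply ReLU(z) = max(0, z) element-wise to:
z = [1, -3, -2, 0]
h = [1, 0, 0, 0]

ReLU applied element-wise: max(0,1)=1, max(0,-3)=0, max(0,-2)=0, max(0,0)=0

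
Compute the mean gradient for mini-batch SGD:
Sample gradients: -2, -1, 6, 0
Average gradient = 0.75

Average = (1/4)(-2 + -1 + 6 + 0) = 3/4 = 0.75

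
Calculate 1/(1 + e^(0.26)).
0.4354

sigmoid(-0.26) = 1/(1 + e^(0.26)) = 1/(1 + 1.297) = 0.4354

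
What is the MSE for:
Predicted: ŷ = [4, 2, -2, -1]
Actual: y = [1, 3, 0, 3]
MSE = 7.5

MSE = (1/4)((4-1)² + (2-3)² + (-2-0)² + (-1-3)²) = (1/4)(9 + 1 + 4 + 16) = 7.5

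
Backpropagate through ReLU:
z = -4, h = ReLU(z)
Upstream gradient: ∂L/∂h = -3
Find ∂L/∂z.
∂L/∂z = 0

h = ReLU(-4) = 0
Since z < 0: ∂h/∂z = 0
∂L/∂z = ∂L/∂h · ∂h/∂z = -3 × 0 = 0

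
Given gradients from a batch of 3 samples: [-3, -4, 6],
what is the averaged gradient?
Average gradient = -0.3333

Average = (1/3)(-3 + -4 + 6) = -1/3 = -0.3333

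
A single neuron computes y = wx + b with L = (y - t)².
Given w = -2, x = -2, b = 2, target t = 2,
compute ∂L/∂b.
∂L/∂b = 8

y = wx + b = (-2)(-2) + 2 = 6
∂L/∂y = 2(y - t) = 2(6 - 2) = 8
∂y/∂b = 1
∂L/∂b = ∂L/∂y · ∂y/∂b = 8 × 1 = 8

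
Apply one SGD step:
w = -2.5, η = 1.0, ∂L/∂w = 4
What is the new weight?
w_new = -6.5

w_new = w - η·∂L/∂w = -2.5 - 1.0×(4) = -2.5 - (4) = -6.5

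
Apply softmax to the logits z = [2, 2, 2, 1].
p = [0.2969, 0.2969, 0.2969, 0.1092]

exp(z) = [7.389, 7.389, 7.389, 2.718]
Sum = 24.89
p = [0.2969, 0.2969, 0.2969, 0.1092]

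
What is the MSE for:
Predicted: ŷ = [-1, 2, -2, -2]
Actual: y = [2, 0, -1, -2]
MSE = 3.5

MSE = (1/4)((-1-2)² + (2-0)² + (-2--1)² + (-2--2)²) = (1/4)(9 + 4 + 1 + 0) = 3.5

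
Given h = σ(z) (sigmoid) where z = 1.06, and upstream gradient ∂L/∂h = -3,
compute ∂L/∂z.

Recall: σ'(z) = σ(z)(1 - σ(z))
∂L/∂z = -0.5733

σ(1.06) = 0.7427
σ'(1.06) = σ(1.06)(1 - σ(1.06)) = 0.7427 × 0.2573 = 0.1911
∂L/∂z = ∂L/∂h · σ'(z) = -3 × 0.1911 = -0.5733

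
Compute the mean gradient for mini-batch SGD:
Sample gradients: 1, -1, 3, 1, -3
Average gradient = 0.2

Average = (1/5)(1 + -1 + 3 + 1 + -3) = 1/5 = 0.2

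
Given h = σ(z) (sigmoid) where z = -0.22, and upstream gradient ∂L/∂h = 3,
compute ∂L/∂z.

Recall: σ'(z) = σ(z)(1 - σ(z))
∂L/∂z = 0.741

σ(-0.22) = 0.4452
σ'(-0.22) = σ(-0.22)(1 - σ(-0.22)) = 0.4452 × 0.5548 = 0.247
∂L/∂z = ∂L/∂h · σ'(z) = 3 × 0.247 = 0.741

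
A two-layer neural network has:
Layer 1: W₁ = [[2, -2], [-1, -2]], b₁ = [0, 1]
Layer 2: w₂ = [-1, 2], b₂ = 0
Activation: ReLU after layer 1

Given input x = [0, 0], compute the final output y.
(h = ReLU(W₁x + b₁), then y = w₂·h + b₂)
y = 2

Layer 1 pre-activation: z₁ = [0, 1]
After ReLU: h = [0, 1]
Layer 2 output: y = -1×0 + 2×1 + 0 = 2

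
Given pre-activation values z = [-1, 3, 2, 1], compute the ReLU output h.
h = [0, 3, 2, 1]

ReLU applied element-wise: max(0,-1)=0, max(0,3)=3, max(0,2)=2, max(0,1)=1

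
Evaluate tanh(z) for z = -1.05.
-0.7818

tanh(-1.05) = (e^(-1.05) - e^(1.05))/(e^(-1.05) + e^(1.05)) = -0.7818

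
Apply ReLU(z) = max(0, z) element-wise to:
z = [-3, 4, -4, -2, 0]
h = [0, 4, 0, 0, 0]

ReLU applied element-wise: max(0,-3)=0, max(0,4)=4, max(0,-4)=0, max(0,-2)=0, max(0,0)=0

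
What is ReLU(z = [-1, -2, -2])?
h = [0, 0, 0]

ReLU applied element-wise: max(0,-1)=0, max(0,-2)=0, max(0,-2)=0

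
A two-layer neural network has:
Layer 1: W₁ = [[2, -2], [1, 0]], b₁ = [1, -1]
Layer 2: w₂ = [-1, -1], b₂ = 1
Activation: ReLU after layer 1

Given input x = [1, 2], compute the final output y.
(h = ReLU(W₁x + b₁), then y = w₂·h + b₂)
y = 1

Layer 1 pre-activation: z₁ = [-1, 0]
After ReLU: h = [0, 0]
Layer 2 output: y = -1×0 + -1×0 + 1 = 1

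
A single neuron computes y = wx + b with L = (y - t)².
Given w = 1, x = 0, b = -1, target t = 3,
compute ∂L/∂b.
∂L/∂b = -8

y = wx + b = (1)(0) + -1 = -1
∂L/∂y = 2(y - t) = 2(-1 - 3) = -8
∂y/∂b = 1
∂L/∂b = ∂L/∂y · ∂y/∂b = -8 × 1 = -8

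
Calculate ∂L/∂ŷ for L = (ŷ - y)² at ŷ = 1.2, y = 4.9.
∂L/∂ŷ = -7.4

∂L/∂ŷ = 2(ŷ - y) = 2(1.2 - 4.9) = 2(-3.7) = -7.4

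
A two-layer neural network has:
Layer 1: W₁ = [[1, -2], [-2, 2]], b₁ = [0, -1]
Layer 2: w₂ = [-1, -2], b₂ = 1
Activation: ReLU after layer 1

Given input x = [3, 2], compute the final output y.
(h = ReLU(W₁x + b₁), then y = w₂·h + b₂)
y = 1

Layer 1 pre-activation: z₁ = [-1, -3]
After ReLU: h = [0, 0]
Layer 2 output: y = -1×0 + -2×0 + 1 = 1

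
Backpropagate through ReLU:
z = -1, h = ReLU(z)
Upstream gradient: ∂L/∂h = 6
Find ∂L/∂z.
∂L/∂z = 0

h = ReLU(-1) = 0
Since z < 0: ∂h/∂z = 0
∂L/∂z = ∂L/∂h · ∂h/∂z = 6 × 0 = 0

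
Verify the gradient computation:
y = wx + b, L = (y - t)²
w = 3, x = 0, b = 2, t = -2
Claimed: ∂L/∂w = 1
Incorrect

y = (3)(0) + 2 = 2
∂L/∂y = 2(y - t) = 2(2 - -2) = 8
∂y/∂w = x = 0
∂L/∂w = 8 × 0 = 0

Claimed value: 1
Incorrect: The correct gradient is 0.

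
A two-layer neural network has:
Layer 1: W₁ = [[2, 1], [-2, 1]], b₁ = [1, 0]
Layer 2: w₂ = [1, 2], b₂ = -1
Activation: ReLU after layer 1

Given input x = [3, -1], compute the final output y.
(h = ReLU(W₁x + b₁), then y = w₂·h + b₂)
y = 5

Layer 1 pre-activation: z₁ = [6, -7]
After ReLU: h = [6, 0]
Layer 2 output: y = 1×6 + 2×0 + -1 = 5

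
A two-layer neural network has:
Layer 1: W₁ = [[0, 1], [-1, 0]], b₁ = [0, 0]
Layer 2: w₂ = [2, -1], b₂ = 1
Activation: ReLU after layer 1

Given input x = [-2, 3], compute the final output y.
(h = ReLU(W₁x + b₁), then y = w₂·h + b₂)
y = 5

Layer 1 pre-activation: z₁ = [3, 2]
After ReLU: h = [3, 2]
Layer 2 output: y = 2×3 + -1×2 + 1 = 5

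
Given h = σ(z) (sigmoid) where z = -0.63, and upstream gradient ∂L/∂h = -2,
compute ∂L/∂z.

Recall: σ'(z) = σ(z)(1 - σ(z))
∂L/∂z = -0.4535

σ(-0.63) = 0.3475
σ'(-0.63) = σ(-0.63)(1 - σ(-0.63)) = 0.3475 × 0.6525 = 0.2267
∂L/∂z = ∂L/∂h · σ'(z) = -2 × 0.2267 = -0.4535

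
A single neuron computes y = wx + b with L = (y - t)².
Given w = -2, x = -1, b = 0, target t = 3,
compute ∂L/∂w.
∂L/∂w = 2

y = wx + b = (-2)(-1) + 0 = 2
∂L/∂y = 2(y - t) = 2(2 - 3) = -2
∂y/∂w = x = -1
∂L/∂w = ∂L/∂y · ∂y/∂w = -2 × -1 = 2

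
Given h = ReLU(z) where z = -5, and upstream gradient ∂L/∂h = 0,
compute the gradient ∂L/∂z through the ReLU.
∂L/∂z = 0

h = ReLU(-5) = 0
Since z < 0: ∂h/∂z = 0
∂L/∂z = ∂L/∂h · ∂h/∂z = 0 × 0 = 0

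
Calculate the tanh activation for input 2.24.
0.9776

tanh(2.24) = (e^(2.24) - e^(-2.24))/(e^(2.24) + e^(-2.24)) = 0.9776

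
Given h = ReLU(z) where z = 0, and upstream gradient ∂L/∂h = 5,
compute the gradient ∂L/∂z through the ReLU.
∂L/∂z = 0

h = ReLU(0) = 0
At z = 0: ∂h/∂z = 0 (by convention)
∂L/∂z = ∂L/∂h · ∂h/∂z = 5 × 0 = 0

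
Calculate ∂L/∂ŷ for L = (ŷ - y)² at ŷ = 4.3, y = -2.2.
∂L/∂ŷ = 13.0

∂L/∂ŷ = 2(ŷ - y) = 2(4.3 - -2.2) = 2(6.5) = 13.0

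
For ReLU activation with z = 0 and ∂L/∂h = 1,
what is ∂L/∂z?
∂L/∂z = 0

h = ReLU(0) = 0
At z = 0: ∂h/∂z = 0 (by convention)
∂L/∂z = ∂L/∂h · ∂h/∂z = 1 × 0 = 0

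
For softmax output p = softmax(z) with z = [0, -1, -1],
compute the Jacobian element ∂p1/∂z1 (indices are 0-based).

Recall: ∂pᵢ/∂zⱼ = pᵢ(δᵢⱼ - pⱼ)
∂p1/∂z1 = 0.167

p = softmax(z) = [0.5761, 0.2119, 0.2119]
p1 = 0.2119

∂p1/∂z1 = p1(1 - p1) = 0.2119 × (1 - 0.2119) = 0.167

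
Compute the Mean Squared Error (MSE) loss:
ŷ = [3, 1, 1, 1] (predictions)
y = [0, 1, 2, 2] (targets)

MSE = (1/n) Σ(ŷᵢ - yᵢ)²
MSE = 2.75

MSE = (1/4)((3-0)² + (1-1)² + (1-2)² + (1-2)²) = (1/4)(9 + 0 + 1 + 1) = 2.75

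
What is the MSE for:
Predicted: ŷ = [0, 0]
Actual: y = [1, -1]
MSE = 1

MSE = (1/2)((0-1)² + (0--1)²) = (1/2)(1 + 1) = 1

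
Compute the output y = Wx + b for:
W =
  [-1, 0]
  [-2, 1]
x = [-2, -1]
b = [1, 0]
y = [3, 3]

Wx = [-1×-2 + 0×-1, -2×-2 + 1×-1]
   = [2, 3]
y = Wx + b = [2 + 1, 3 + 0] = [3, 3]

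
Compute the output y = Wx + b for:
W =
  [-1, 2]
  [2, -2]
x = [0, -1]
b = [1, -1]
y = [-1, 1]

Wx = [-1×0 + 2×-1, 2×0 + -2×-1]
   = [-2, 2]
y = Wx + b = [-2 + 1, 2 + -1] = [-1, 1]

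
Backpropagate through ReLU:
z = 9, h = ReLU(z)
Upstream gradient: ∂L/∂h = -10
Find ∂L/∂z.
∂L/∂z = -10

h = ReLU(9) = 9
Since z > 0: ∂h/∂z = 1
∂L/∂z = ∂L/∂h · ∂h/∂z = -10 × 1 = -10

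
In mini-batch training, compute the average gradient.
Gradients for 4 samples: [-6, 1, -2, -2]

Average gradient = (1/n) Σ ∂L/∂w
Average gradient = -2.25

Average = (1/4)(-6 + 1 + -2 + -2) = -9/4 = -2.25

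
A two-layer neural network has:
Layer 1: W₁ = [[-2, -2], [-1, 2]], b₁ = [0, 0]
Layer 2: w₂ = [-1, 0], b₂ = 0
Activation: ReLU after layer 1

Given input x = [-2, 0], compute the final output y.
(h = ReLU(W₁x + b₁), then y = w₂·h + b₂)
y = -4

Layer 1 pre-activation: z₁ = [4, 2]
After ReLU: h = [4, 2]
Layer 2 output: y = -1×4 + 0×2 + 0 = -4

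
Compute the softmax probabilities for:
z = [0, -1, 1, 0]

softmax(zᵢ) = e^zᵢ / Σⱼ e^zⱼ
p = [0.1966, 0.0723, 0.5344, 0.1966]

exp(z) = [1, 0.3679, 2.718, 1]
Sum = 5.086
p = [0.1966, 0.0723, 0.5344, 0.1966]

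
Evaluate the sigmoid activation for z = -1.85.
0.1359

sigmoid(-1.85) = 1/(1 + e^(1.85)) = 1/(1 + 6.36) = 0.1359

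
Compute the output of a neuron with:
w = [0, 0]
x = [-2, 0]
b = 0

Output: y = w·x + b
y = 0

y = (0)(-2) + (0)(0) + 0 = 0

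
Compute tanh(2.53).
0.9874

tanh(2.53) = (e^(2.53) - e^(-2.53))/(e^(2.53) + e^(-2.53)) = 0.9874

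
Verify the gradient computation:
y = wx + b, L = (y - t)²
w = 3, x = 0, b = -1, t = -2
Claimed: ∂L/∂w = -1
Incorrect

y = (3)(0) + -1 = -1
∂L/∂y = 2(y - t) = 2(-1 - -2) = 2
∂y/∂w = x = 0
∂L/∂w = 2 × 0 = 0

Claimed value: -1
Incorrect: The correct gradient is 0.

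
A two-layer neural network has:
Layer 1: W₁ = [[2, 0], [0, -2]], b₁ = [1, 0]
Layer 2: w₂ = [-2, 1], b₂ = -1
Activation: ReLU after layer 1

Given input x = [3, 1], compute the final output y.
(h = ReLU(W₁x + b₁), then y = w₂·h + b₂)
y = -15

Layer 1 pre-activation: z₁ = [7, -2]
After ReLU: h = [7, 0]
Layer 2 output: y = -2×7 + 1×0 + -1 = -15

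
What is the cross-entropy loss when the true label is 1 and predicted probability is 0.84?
L = 0.1744

L = -1·log(0.84) - 0·log(0.16) = -log(0.84) = 0.1744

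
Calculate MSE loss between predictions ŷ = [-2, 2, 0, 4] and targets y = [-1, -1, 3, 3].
MSE = 5

MSE = (1/4)((-2--1)² + (2--1)² + (0-3)² + (4-3)²) = (1/4)(1 + 9 + 9 + 1) = 5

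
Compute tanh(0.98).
0.7531

tanh(0.98) = (e^(0.98) - e^(-0.98))/(e^(0.98) + e^(-0.98)) = 0.7531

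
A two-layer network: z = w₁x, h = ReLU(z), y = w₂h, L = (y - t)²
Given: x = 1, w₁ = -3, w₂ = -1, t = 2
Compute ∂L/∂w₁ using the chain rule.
∂L/∂w₁ = 0

Forward pass:
z = w₁x = -3×1 = -3
h = ReLU(-3) = 0
y = w₂h = -1×0 = 0

Backward pass:
∂L/∂y = 2(y - t) = 2(0 - 2) = -4
∂y/∂h = w₂ = -1
∂h/∂z = 0 (ReLU derivative)
∂z/∂w₁ = x = 1

∂L/∂w₁ = -4 × -1 × 0 × 1 = 0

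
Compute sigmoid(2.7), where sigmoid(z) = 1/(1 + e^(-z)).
0.937

sigmoid(2.7) = 1/(1 + e^(-2.7)) = 1/(1 + 0.06721) = 0.937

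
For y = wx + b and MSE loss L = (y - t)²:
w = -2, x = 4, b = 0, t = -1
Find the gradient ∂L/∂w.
∂L/∂w = -56

y = wx + b = (-2)(4) + 0 = -8
∂L/∂y = 2(y - t) = 2(-8 - -1) = -14
∂y/∂w = x = 4
∂L/∂w = ∂L/∂y · ∂y/∂w = -14 × 4 = -56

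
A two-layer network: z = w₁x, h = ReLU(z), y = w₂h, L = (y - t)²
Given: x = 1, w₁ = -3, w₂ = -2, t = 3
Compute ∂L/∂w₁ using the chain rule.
∂L/∂w₁ = 0

Forward pass:
z = w₁x = -3×1 = -3
h = ReLU(-3) = 0
y = w₂h = -2×0 = 0

Backward pass:
∂L/∂y = 2(y - t) = 2(0 - 3) = -6
∂y/∂h = w₂ = -2
∂h/∂z = 0 (ReLU derivative)
∂z/∂w₁ = x = 1

∂L/∂w₁ = -6 × -2 × 0 × 1 = 0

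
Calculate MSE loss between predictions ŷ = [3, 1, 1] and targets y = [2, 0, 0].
MSE = 1

MSE = (1/3)((3-2)² + (1-0)² + (1-0)²) = (1/3)(1 + 1 + 1) = 1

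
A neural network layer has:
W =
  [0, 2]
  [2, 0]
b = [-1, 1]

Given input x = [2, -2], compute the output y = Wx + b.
y = [-5, 5]

Wx = [0×2 + 2×-2, 2×2 + 0×-2]
   = [-4, 4]
y = Wx + b = [-4 + -1, 4 + 1] = [-5, 5]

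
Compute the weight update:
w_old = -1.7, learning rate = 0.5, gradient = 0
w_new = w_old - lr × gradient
w_new = -1.7

w_new = w - η·∂L/∂w = -1.7 - 0.5×(0) = -1.7 - (0) = -1.7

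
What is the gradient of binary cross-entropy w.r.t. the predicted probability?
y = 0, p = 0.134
∂L/∂p = 1.155

∂L/∂p = -y/p + (1-y)/(1-p) = 0 + 1/0.866 = 1.155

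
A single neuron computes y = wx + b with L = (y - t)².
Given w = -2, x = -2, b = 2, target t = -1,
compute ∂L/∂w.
∂L/∂w = -28

y = wx + b = (-2)(-2) + 2 = 6
∂L/∂y = 2(y - t) = 2(6 - -1) = 14
∂y/∂w = x = -2
∂L/∂w = ∂L/∂y · ∂y/∂w = 14 × -2 = -28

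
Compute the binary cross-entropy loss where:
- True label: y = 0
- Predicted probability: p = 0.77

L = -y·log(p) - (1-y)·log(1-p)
L = 1.47

L = -0·log(0.77) - 1·log(0.23) = -log(0.23) = 1.47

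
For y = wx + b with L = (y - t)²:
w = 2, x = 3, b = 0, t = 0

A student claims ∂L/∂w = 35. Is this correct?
Incorrect

y = (2)(3) + 0 = 6
∂L/∂y = 2(y - t) = 2(6 - 0) = 12
∂y/∂w = x = 3
∂L/∂w = 12 × 3 = 36

Claimed value: 35
Incorrect: The correct gradient is 36.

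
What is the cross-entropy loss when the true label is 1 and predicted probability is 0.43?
L = 0.844

L = -1·log(0.43) - 0·log(0.57) = -log(0.43) = 0.844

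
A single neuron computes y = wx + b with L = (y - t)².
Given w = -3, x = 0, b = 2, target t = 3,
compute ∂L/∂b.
∂L/∂b = -2

y = wx + b = (-3)(0) + 2 = 2
∂L/∂y = 2(y - t) = 2(2 - 3) = -2
∂y/∂b = 1
∂L/∂b = ∂L/∂y · ∂y/∂b = -2 × 1 = -2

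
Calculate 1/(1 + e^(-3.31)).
0.9648

sigmoid(3.31) = 1/(1 + e^(-3.31)) = 1/(1 + 0.03652) = 0.9648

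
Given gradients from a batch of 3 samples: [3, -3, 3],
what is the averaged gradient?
Average gradient = 1

Average = (1/3)(3 + -3 + 3) = 3/3 = 1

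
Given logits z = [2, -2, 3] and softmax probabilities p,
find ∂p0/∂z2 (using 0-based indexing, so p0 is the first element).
∂p0/∂z2 = -0.1947

p = softmax(z) = [0.2676, 0.004902, 0.7275]
p0 = 0.2676, p2 = 0.7275

∂p0/∂z2 = -p0 × p2 = -0.2676 × 0.7275 = -0.1947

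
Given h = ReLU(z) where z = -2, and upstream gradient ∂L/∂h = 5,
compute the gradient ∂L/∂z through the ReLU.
∂L/∂z = 0

h = ReLU(-2) = 0
Since z < 0: ∂h/∂z = 0
∂L/∂z = ∂L/∂h · ∂h/∂z = 5 × 0 = 0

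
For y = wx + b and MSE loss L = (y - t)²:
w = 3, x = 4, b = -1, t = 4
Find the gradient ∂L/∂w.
∂L/∂w = 56

y = wx + b = (3)(4) + -1 = 11
∂L/∂y = 2(y - t) = 2(11 - 4) = 14
∂y/∂w = x = 4
∂L/∂w = ∂L/∂y · ∂y/∂w = 14 × 4 = 56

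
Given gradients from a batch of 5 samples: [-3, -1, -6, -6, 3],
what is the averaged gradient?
Average gradient = -2.6

Average = (1/5)(-3 + -1 + -6 + -6 + 3) = -13/5 = -2.6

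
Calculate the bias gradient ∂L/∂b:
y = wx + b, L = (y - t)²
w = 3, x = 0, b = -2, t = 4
∂L/∂b = -12

y = wx + b = (3)(0) + -2 = -2
∂L/∂y = 2(y - t) = 2(-2 - 4) = -12
∂y/∂b = 1
∂L/∂b = ∂L/∂y · ∂y/∂b = -12 × 1 = -12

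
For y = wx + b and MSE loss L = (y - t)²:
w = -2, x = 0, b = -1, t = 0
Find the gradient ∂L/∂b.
∂L/∂b = -2

y = wx + b = (-2)(0) + -1 = -1
∂L/∂y = 2(y - t) = 2(-1 - 0) = -2
∂y/∂b = 1
∂L/∂b = ∂L/∂y · ∂y/∂b = -2 × 1 = -2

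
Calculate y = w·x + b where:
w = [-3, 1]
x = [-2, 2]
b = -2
y = 6

y = (-3)(-2) + (1)(2) + -2 = 6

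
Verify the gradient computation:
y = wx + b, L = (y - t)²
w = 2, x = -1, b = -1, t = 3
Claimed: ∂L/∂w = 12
Correct

y = (2)(-1) + -1 = -3
∂L/∂y = 2(y - t) = 2(-3 - 3) = -12
∂y/∂w = x = -1
∂L/∂w = -12 × -1 = 12

Claimed value: 12
Correct: The correct gradient is 12.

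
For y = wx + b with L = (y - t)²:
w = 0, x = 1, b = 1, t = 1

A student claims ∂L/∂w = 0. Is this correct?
Correct

y = (0)(1) + 1 = 1
∂L/∂y = 2(y - t) = 2(1 - 1) = 0
∂y/∂w = x = 1
∂L/∂w = 0 × 1 = 0

Claimed value: 0
Correct: The correct gradient is 0.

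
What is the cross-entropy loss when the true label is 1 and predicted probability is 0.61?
L = 0.4943

L = -1·log(0.61) - 0·log(0.39) = -log(0.61) = 0.4943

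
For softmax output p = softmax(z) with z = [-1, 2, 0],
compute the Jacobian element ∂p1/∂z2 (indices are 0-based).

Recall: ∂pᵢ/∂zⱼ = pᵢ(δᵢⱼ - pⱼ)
∂p1/∂z2 = -0.09636

p = softmax(z) = [0.04201, 0.8438, 0.1142]
p1 = 0.8438, p2 = 0.1142

∂p1/∂z2 = -p1 × p2 = -0.8438 × 0.1142 = -0.09636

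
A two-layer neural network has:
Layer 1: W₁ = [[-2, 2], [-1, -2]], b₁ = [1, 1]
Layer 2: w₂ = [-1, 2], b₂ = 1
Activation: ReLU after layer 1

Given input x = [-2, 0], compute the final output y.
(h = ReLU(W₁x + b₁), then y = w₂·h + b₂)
y = 2

Layer 1 pre-activation: z₁ = [5, 3]
After ReLU: h = [5, 3]
Layer 2 output: y = -1×5 + 2×3 + 1 = 2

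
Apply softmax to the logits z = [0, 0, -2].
p = [0.4683, 0.4683, 0.0634]

exp(z) = [1, 1, 0.1353]
Sum = 2.135
p = [0.4683, 0.4683, 0.0634]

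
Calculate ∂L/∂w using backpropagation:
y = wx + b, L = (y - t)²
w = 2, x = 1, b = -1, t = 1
∂L/∂w = 0

y = wx + b = (2)(1) + -1 = 1
∂L/∂y = 2(y - t) = 2(1 - 1) = 0
∂y/∂w = x = 1
∂L/∂w = ∂L/∂y · ∂y/∂w = 0 × 1 = 0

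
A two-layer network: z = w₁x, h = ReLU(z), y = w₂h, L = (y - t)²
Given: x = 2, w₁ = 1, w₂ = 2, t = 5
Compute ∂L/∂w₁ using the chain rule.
∂L/∂w₁ = -8

Forward pass:
z = w₁x = 1×2 = 2
h = ReLU(2) = 2
y = w₂h = 2×2 = 4

Backward pass:
∂L/∂y = 2(y - t) = 2(4 - 5) = -2
∂y/∂h = w₂ = 2
∂h/∂z = 1 (ReLU derivative)
∂z/∂w₁ = x = 2

∂L/∂w₁ = -2 × 2 × 1 × 2 = -8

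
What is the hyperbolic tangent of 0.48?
0.4462

tanh(0.48) = (e^(0.48) - e^(-0.48))/(e^(0.48) + e^(-0.48)) = 0.4462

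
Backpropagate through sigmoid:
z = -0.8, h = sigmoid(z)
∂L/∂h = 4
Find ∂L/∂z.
∂L/∂z = 0.8556

σ(-0.8) = 0.31
σ'(-0.8) = σ(-0.8)(1 - σ(-0.8)) = 0.31 × 0.69 = 0.2139
∂L/∂z = ∂L/∂h · σ'(z) = 4 × 0.2139 = 0.8556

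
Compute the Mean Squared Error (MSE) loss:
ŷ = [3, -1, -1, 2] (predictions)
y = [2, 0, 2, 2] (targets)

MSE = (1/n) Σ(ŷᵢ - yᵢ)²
MSE = 2.75

MSE = (1/4)((3-2)² + (-1-0)² + (-1-2)² + (2-2)²) = (1/4)(1 + 1 + 9 + 0) = 2.75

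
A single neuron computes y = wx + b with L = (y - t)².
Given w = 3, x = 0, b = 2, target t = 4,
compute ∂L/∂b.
∂L/∂b = -4

y = wx + b = (3)(0) + 2 = 2
∂L/∂y = 2(y - t) = 2(2 - 4) = -4
∂y/∂b = 1
∂L/∂b = ∂L/∂y · ∂y/∂b = -4 × 1 = -4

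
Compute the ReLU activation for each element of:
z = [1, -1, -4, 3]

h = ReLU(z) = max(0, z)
h = [1, 0, 0, 3]

ReLU applied element-wise: max(0,1)=1, max(0,-1)=0, max(0,-4)=0, max(0,3)=3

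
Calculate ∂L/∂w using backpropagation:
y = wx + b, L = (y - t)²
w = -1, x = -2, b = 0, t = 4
∂L/∂w = 8

y = wx + b = (-1)(-2) + 0 = 2
∂L/∂y = 2(y - t) = 2(2 - 4) = -4
∂y/∂w = x = -2
∂L/∂w = ∂L/∂y · ∂y/∂w = -4 × -2 = 8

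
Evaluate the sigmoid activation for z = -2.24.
0.09622

sigmoid(-2.24) = 1/(1 + e^(2.24)) = 1/(1 + 9.393) = 0.09622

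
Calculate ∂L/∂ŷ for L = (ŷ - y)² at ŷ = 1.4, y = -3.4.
∂L/∂ŷ = 9.6

∂L/∂ŷ = 2(ŷ - y) = 2(1.4 - -3.4) = 2(4.8) = 9.6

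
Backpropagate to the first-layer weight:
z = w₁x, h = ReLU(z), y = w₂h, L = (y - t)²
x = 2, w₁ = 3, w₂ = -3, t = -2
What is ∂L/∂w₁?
∂L/∂w₁ = 192

Forward pass:
z = w₁x = 3×2 = 6
h = ReLU(6) = 6
y = w₂h = -3×6 = -18

Backward pass:
∂L/∂y = 2(y - t) = 2(-18 - -2) = -32
∂y/∂h = w₂ = -3
∂h/∂z = 1 (ReLU derivative)
∂z/∂w₁ = x = 2

∂L/∂w₁ = -32 × -3 × 1 × 2 = 192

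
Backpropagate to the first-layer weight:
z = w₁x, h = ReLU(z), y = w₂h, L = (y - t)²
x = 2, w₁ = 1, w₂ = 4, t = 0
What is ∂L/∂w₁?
∂L/∂w₁ = 128

Forward pass:
z = w₁x = 1×2 = 2
h = ReLU(2) = 2
y = w₂h = 4×2 = 8

Backward pass:
∂L/∂y = 2(y - t) = 2(8 - 0) = 16
∂y/∂h = w₂ = 4
∂h/∂z = 1 (ReLU derivative)
∂z/∂w₁ = x = 2

∂L/∂w₁ = 16 × 4 × 1 × 2 = 128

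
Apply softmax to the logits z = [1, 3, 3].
p = [0.0634, 0.4683, 0.4683]

exp(z) = [2.718, 20.09, 20.09]
Sum = 42.89
p = [0.0634, 0.4683, 0.4683]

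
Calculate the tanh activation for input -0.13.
-0.1293

tanh(-0.13) = (e^(-0.13) - e^(0.13))/(e^(-0.13) + e^(0.13)) = -0.1293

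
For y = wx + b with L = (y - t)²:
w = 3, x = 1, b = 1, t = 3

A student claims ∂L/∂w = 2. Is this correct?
Correct

y = (3)(1) + 1 = 4
∂L/∂y = 2(y - t) = 2(4 - 3) = 2
∂y/∂w = x = 1
∂L/∂w = 2 × 1 = 2

Claimed value: 2
Correct: The correct gradient is 2.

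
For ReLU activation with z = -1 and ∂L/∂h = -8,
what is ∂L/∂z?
∂L/∂z = 0

h = ReLU(-1) = 0
Since z < 0: ∂h/∂z = 0
∂L/∂z = ∂L/∂h · ∂h/∂z = -8 × 0 = 0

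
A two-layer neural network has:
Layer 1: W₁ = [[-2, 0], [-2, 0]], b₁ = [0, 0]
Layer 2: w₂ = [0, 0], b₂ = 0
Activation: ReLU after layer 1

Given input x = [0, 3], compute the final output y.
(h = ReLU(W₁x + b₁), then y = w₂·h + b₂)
y = 0

Layer 1 pre-activation: z₁ = [0, 0]
After ReLU: h = [0, 0]
Layer 2 output: y = 0×0 + 0×0 + 0 = 0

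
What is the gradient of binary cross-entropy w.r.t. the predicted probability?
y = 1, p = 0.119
∂L/∂p = -8.403

∂L/∂p = -y/p + (1-y)/(1-p) = -1/0.119 + 0 = -8.403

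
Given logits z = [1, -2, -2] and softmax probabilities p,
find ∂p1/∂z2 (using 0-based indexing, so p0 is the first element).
∂p1/∂z2 = -0.00205

p = softmax(z) = [0.9094, 0.04528, 0.04528]
p1 = 0.04528, p2 = 0.04528

∂p1/∂z2 = -p1 × p2 = -0.04528 × 0.04528 = -0.00205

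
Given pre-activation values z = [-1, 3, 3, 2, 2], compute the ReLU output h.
h = [0, 3, 3, 2, 2]

ReLU applied element-wise: max(0,-1)=0, max(0,3)=3, max(0,3)=3, max(0,2)=2, max(0,2)=2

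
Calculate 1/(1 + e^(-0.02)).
0.505

sigmoid(0.02) = 1/(1 + e^(-0.02)) = 1/(1 + 0.9802) = 0.505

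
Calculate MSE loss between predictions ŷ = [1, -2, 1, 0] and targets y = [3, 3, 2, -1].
MSE = 7.75

MSE = (1/4)((1-3)² + (-2-3)² + (1-2)² + (0--1)²) = (1/4)(4 + 25 + 1 + 1) = 7.75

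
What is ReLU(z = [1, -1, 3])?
h = [1, 0, 3]

ReLU applied element-wise: max(0,1)=1, max(0,-1)=0, max(0,3)=3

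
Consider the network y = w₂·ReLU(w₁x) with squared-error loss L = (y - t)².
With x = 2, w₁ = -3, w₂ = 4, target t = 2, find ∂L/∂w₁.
∂L/∂w₁ = 0

Forward pass:
z = w₁x = -3×2 = -6
h = ReLU(-6) = 0
y = w₂h = 4×0 = 0

Backward pass:
∂L/∂y = 2(y - t) = 2(0 - 2) = -4
∂y/∂h = w₂ = 4
∂h/∂z = 0 (ReLU derivative)
∂z/∂w₁ = x = 2

∂L/∂w₁ = -4 × 4 × 0 × 2 = 0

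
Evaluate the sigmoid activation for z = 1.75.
0.852

sigmoid(1.75) = 1/(1 + e^(-1.75)) = 1/(1 + 0.1738) = 0.852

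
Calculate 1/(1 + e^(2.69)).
0.06357

sigmoid(-2.69) = 1/(1 + e^(2.69)) = 1/(1 + 14.73) = 0.06357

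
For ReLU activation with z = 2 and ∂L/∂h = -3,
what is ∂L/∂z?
∂L/∂z = -3

h = ReLU(2) = 2
Since z > 0: ∂h/∂z = 1
∂L/∂z = ∂L/∂h · ∂h/∂z = -3 × 1 = -3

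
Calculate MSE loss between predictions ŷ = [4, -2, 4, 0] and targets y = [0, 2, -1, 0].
MSE = 14.25

MSE = (1/4)((4-0)² + (-2-2)² + (4--1)² + (0-0)²) = (1/4)(16 + 16 + 25 + 0) = 14.25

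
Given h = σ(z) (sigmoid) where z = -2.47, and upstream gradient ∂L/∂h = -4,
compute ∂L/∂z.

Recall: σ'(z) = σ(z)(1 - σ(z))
∂L/∂z = -0.2876

σ(-2.47) = 0.07799
σ'(-2.47) = σ(-2.47)(1 - σ(-2.47)) = 0.07799 × 0.922 = 0.07191
∂L/∂z = ∂L/∂h · σ'(z) = -4 × 0.07191 = -0.2876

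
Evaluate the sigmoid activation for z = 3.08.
0.9561

sigmoid(3.08) = 1/(1 + e^(-3.08)) = 1/(1 + 0.04596) = 0.9561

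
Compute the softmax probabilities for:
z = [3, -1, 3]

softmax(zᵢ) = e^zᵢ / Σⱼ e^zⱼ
p = [0.4955, 0.0091, 0.4955]

exp(z) = [20.09, 0.3679, 20.09]
Sum = 40.54
p = [0.4955, 0.0091, 0.4955]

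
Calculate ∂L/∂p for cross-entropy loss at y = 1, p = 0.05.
∂L/∂p = -20

∂L/∂p = -y/p + (1-y)/(1-p) = -1/0.05 + 0 = -20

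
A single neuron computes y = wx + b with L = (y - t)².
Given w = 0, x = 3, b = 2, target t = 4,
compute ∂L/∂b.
∂L/∂b = -4

y = wx + b = (0)(3) + 2 = 2
∂L/∂y = 2(y - t) = 2(2 - 4) = -4
∂y/∂b = 1
∂L/∂b = ∂L/∂y · ∂y/∂b = -4 × 1 = -4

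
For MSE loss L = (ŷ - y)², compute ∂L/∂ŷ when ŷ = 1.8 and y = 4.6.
∂L/∂ŷ = -5.6

∂L/∂ŷ = 2(ŷ - y) = 2(1.8 - 4.6) = 2(-2.8) = -5.6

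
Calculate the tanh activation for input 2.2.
0.9757

tanh(2.2) = (e^(2.2) - e^(-2.2))/(e^(2.2) + e^(-2.2)) = 0.9757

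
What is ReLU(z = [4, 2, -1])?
h = [4, 2, 0]

ReLU applied element-wise: max(0,4)=4, max(0,2)=2, max(0,-1)=0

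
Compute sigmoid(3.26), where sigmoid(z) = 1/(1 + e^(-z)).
0.963

sigmoid(3.26) = 1/(1 + e^(-3.26)) = 1/(1 + 0.03839) = 0.963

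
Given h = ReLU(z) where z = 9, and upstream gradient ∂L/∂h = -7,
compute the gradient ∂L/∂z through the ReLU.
∂L/∂z = -7

h = ReLU(9) = 9
Since z > 0: ∂h/∂z = 1
∂L/∂z = ∂L/∂h · ∂h/∂z = -7 × 1 = -7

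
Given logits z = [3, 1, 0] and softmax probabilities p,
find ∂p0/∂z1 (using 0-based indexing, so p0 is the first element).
∂p0/∂z1 = -0.09636

p = softmax(z) = [0.8438, 0.1142, 0.04201]
p0 = 0.8438, p1 = 0.1142

∂p0/∂z1 = -p0 × p1 = -0.8438 × 0.1142 = -0.09636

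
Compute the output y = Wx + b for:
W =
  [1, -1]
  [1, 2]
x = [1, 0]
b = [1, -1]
y = [2, 0]

Wx = [1×1 + -1×0, 1×1 + 2×0]
   = [1, 1]
y = Wx + b = [1 + 1, 1 + -1] = [2, 0]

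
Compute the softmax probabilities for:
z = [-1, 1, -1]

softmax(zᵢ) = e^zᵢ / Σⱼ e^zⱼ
p = [0.1065, 0.787, 0.1065]

exp(z) = [0.3679, 2.718, 0.3679]
Sum = 3.454
p = [0.1065, 0.787, 0.1065]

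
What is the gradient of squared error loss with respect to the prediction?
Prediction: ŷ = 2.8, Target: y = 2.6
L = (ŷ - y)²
∂L/∂ŷ = 0.4

∂L/∂ŷ = 2(ŷ - y) = 2(2.8 - 2.6) = 2(0.2) = 0.4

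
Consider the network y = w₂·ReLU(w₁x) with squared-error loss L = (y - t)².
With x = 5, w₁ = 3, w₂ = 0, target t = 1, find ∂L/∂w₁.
∂L/∂w₁ = 0

Forward pass:
z = w₁x = 3×5 = 15
h = ReLU(15) = 15
y = w₂h = 0×15 = 0

Backward pass:
∂L/∂y = 2(y - t) = 2(0 - 1) = -2
∂y/∂h = w₂ = 0
∂h/∂z = 1 (ReLU derivative)
∂z/∂w₁ = x = 5

∂L/∂w₁ = -2 × 0 × 1 × 5 = 0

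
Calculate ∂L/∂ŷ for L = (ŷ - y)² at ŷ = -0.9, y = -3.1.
∂L/∂ŷ = 4.4

∂L/∂ŷ = 2(ŷ - y) = 2(-0.9 - -3.1) = 2(2.2) = 4.4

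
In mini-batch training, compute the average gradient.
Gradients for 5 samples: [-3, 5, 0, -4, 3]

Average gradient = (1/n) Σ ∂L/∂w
Average gradient = 0.2

Average = (1/5)(-3 + 5 + 0 + -4 + 3) = 1/5 = 0.2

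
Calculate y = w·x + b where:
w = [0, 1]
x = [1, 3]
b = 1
y = 4

y = (0)(1) + (1)(3) + 1 = 4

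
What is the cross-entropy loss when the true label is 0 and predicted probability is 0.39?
L = 0.4943

L = -0·log(0.39) - 1·log(0.61) = -log(0.61) = 0.4943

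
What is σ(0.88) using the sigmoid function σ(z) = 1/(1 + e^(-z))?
0.7068

sigmoid(0.88) = 1/(1 + e^(-0.88)) = 1/(1 + 0.4148) = 0.7068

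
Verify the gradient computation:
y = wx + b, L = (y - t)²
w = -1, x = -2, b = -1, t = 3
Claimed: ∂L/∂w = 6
Incorrect

y = (-1)(-2) + -1 = 1
∂L/∂y = 2(y - t) = 2(1 - 3) = -4
∂y/∂w = x = -2
∂L/∂w = -4 × -2 = 8

Claimed value: 6
Incorrect: The correct gradient is 8.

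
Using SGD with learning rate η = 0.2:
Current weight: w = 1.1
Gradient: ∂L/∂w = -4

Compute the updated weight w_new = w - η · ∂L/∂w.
w_new = 1.9

w_new = w - η·∂L/∂w = 1.1 - 0.2×(-4) = 1.1 - (-0.8) = 1.9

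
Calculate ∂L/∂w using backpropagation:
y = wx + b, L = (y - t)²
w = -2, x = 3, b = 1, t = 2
∂L/∂w = -42

y = wx + b = (-2)(3) + 1 = -5
∂L/∂y = 2(y - t) = 2(-5 - 2) = -14
∂y/∂w = x = 3
∂L/∂w = ∂L/∂y · ∂y/∂w = -14 × 3 = -42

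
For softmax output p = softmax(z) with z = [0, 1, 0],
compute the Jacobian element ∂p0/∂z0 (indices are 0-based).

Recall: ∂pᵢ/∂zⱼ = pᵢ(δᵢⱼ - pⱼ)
∂p0/∂z0 = 0.167

p = softmax(z) = [0.2119, 0.5761, 0.2119]
p0 = 0.2119

∂p0/∂z0 = p0(1 - p0) = 0.2119 × (1 - 0.2119) = 0.167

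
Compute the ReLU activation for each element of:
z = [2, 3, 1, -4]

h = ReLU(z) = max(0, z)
h = [2, 3, 1, 0]

ReLU applied element-wise: max(0,2)=2, max(0,3)=3, max(0,1)=1, max(0,-4)=0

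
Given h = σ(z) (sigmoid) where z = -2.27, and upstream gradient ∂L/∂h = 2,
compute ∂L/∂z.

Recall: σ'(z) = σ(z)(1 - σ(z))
∂L/∂z = 0.1697

σ(-2.27) = 0.09364
σ'(-2.27) = σ(-2.27)(1 - σ(-2.27)) = 0.09364 × 0.9064 = 0.08487
∂L/∂z = ∂L/∂h · σ'(z) = 2 × 0.08487 = 0.1697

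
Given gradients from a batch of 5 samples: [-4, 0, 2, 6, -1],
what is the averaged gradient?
Average gradient = 0.6

Average = (1/5)(-4 + 0 + 2 + 6 + -1) = 3/5 = 0.6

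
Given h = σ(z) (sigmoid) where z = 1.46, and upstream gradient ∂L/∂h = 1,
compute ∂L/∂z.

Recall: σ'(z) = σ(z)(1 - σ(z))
∂L/∂z = 0.1529

σ(1.46) = 0.8115
σ'(1.46) = σ(1.46)(1 - σ(1.46)) = 0.8115 × 0.1885 = 0.1529
∂L/∂z = ∂L/∂h · σ'(z) = 1 × 0.1529 = 0.1529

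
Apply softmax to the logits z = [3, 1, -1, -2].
p = [0.8618, 0.1166, 0.0158, 0.0058]

exp(z) = [20.09, 2.718, 0.3679, 0.1353]
Sum = 23.31
p = [0.8618, 0.1166, 0.0158, 0.0058]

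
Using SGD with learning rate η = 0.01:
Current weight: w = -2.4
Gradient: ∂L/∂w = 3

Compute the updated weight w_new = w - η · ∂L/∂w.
w_new = -2.43

w_new = w - η·∂L/∂w = -2.4 - 0.01×(3) = -2.4 - (0.03) = -2.43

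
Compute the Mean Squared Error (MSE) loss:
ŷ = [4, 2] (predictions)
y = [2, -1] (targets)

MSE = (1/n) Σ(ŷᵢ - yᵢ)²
MSE = 6.5

MSE = (1/2)((4-2)² + (2--1)²) = (1/2)(4 + 9) = 6.5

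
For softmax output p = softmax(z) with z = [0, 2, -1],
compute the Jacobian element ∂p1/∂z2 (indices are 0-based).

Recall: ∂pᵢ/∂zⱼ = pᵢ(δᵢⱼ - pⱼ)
∂p1/∂z2 = -0.03545

p = softmax(z) = [0.1142, 0.8438, 0.04201]
p1 = 0.8438, p2 = 0.04201

∂p1/∂z2 = -p1 × p2 = -0.8438 × 0.04201 = -0.03545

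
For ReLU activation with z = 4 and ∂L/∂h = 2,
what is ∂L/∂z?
∂L/∂z = 2

h = ReLU(4) = 4
Since z > 0: ∂h/∂z = 1
∂L/∂z = ∂L/∂h · ∂h/∂z = 2 × 1 = 2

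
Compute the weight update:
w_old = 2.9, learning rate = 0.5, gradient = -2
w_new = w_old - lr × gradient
w_new = 3.9

w_new = w - η·∂L/∂w = 2.9 - 0.5×(-2) = 2.9 - (-1) = 3.9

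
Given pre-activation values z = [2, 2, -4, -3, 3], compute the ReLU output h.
h = [2, 2, 0, 0, 3]

ReLU applied element-wise: max(0,2)=2, max(0,2)=2, max(0,-4)=0, max(0,-3)=0, max(0,3)=3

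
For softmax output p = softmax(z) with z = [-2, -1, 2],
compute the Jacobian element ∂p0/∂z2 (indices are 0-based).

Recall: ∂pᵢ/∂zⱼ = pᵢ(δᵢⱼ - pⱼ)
∂p0/∂z2 = -0.01605

p = softmax(z) = [0.01715, 0.04661, 0.9362]
p0 = 0.01715, p2 = 0.9362

∂p0/∂z2 = -p0 × p2 = -0.01715 × 0.9362 = -0.01605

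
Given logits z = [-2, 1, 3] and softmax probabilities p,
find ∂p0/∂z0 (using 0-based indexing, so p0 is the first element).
∂p0/∂z0 = 0.005865

p = softmax(z) = [0.0059, 0.1185, 0.8756]
p0 = 0.0059

∂p0/∂z0 = p0(1 - p0) = 0.0059 × (1 - 0.0059) = 0.005865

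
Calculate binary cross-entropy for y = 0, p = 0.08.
L = 0.08338

L = -0·log(0.08) - 1·log(0.92) = -log(0.92) = 0.08338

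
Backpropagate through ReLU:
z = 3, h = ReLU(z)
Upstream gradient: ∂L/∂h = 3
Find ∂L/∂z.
∂L/∂z = 3

h = ReLU(3) = 3
Since z > 0: ∂h/∂z = 1
∂L/∂z = ∂L/∂h · ∂h/∂z = 3 × 1 = 3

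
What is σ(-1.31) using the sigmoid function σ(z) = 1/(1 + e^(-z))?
0.2125

sigmoid(-1.31) = 1/(1 + e^(1.31)) = 1/(1 + 3.706) = 0.2125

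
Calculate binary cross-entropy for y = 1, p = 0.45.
L = 0.7985

L = -1·log(0.45) - 0·log(0.55) = -log(0.45) = 0.7985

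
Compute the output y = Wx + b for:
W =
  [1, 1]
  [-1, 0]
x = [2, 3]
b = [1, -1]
y = [6, -3]

Wx = [1×2 + 1×3, -1×2 + 0×3]
   = [5, -2]
y = Wx + b = [5 + 1, -2 + -1] = [6, -3]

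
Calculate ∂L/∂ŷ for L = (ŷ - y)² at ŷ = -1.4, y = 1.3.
∂L/∂ŷ = -5.4

∂L/∂ŷ = 2(ŷ - y) = 2(-1.4 - 1.3) = 2(-2.7) = -5.4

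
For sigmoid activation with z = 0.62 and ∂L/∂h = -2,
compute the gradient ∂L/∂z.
∂L/∂z = -0.4549

σ(0.62) = 0.6502
σ'(0.62) = σ(0.62)(1 - σ(0.62)) = 0.6502 × 0.3498 = 0.2274
∂L/∂z = ∂L/∂h · σ'(z) = -2 × 0.2274 = -0.4549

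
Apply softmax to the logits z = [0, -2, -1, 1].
p = [0.2369, 0.0321, 0.0871, 0.6439]

exp(z) = [1, 0.1353, 0.3679, 2.718]
Sum = 4.221
p = [0.2369, 0.0321, 0.0871, 0.6439]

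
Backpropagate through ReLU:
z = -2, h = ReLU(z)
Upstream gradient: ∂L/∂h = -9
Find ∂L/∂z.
∂L/∂z = 0

h = ReLU(-2) = 0
Since z < 0: ∂h/∂z = 0
∂L/∂z = ∂L/∂h · ∂h/∂z = -9 × 0 = 0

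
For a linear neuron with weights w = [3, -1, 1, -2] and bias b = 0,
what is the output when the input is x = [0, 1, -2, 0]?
y = -3

y = (3)(0) + (-1)(1) + (1)(-2) + (-2)(0) + 0 = -3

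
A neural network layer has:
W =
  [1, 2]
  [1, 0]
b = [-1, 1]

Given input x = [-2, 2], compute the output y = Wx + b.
y = [1, -1]

Wx = [1×-2 + 2×2, 1×-2 + 0×2]
   = [2, -2]
y = Wx + b = [2 + -1, -2 + 1] = [1, -1]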